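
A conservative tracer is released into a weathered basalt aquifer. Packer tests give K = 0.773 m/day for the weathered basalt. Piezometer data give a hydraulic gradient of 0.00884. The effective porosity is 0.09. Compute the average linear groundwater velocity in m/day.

0.0759

Hydraulic gradient i = 0.00884.
Darcy flux q = K · i = 0.7730 × 0.008840 = 0.006833 m/day.
Seepage velocity v = q / n_e = 0.006833 / 0.09 = 0.07593 m/day.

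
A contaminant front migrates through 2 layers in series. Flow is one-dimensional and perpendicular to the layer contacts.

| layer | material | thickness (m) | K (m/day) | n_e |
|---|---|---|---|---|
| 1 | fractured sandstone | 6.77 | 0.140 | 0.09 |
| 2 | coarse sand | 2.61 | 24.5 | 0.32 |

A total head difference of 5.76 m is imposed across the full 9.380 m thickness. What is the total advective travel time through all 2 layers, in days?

12.2

With flow normal to the layers, continuity requires the same specific discharge q through every layer.
Σ(b_i/K_i) = 6.77/0.140 + 2.61/24.5 = 48.46 d.
q = Δh / Σ(b_i/K_i) = 5.76 / 48.46 = 0.1189 m/day.
In each layer the seepage velocity is v_i = q/n_i, so the layer transit time is t_i = b_i·n_i / q:
  layer 1 (fractured sandstone): t_1 = 6.77 × 0.09 / 0.1189 = 5.127 d
  layer 2 (coarse sand): t_2 = 2.61 × 0.32 / 0.1189 = 7.027 d
Total t = Σ t_i = 12.15 days.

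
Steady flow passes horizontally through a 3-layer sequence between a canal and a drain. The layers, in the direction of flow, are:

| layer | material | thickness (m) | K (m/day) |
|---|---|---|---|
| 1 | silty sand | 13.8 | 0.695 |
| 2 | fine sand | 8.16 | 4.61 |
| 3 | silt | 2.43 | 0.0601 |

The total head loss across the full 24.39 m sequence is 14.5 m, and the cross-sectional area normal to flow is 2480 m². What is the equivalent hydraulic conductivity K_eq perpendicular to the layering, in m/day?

Flow is perpendicular to layering, so the layers act in series and the equivalent K is the thickness-weighted harmonic mean.
Total thickness L = 13.8 + 8.16 + 2.43 = 24.39 m.
Σ(b_i/K_i) = 13.8/0.695 + 8.16/4.61 + 2.43/0.0601 = 62.06 d.
K_eq = L / Σ(b_i/K_i) = 24.39 / 62.06 = 0.3930 m/day.

0.393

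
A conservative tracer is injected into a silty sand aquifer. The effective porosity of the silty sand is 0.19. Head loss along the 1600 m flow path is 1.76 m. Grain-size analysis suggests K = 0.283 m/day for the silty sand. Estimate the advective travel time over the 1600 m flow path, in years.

Hydraulic gradient i = Δh / L = 1.76 / 1600 = 0.001100.
Darcy flux q = K · i = 0.2830 × 0.001100 = 0.0003113 m/day.
Seepage velocity v = q / n_e = 0.0003113 / 0.19 = 0.001638 m/day.
Travel time t = L / v = 1600 / 0.001638 = 9.765e+05 days = 2674 years.

2670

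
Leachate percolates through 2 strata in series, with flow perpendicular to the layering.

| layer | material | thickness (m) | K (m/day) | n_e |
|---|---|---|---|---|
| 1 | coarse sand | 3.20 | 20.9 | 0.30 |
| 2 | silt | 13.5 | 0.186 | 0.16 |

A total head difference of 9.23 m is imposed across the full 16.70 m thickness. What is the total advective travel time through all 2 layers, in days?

24.6

With flow normal to the layers, continuity requires the same specific discharge q through every layer.
Σ(b_i/K_i) = 3.20/20.9 + 13.5/0.186 = 72.73 d.
q = Δh / Σ(b_i/K_i) = 9.23 / 72.73 = 0.1269 m/day.
In each layer the seepage velocity is v_i = q/n_i, so the layer transit time is t_i = b_i·n_i / q:
  layer 1 (coarse sand): t_1 = 3.20 × 0.30 / 0.1269 = 7.565 d
  layer 2 (silt): t_2 = 13.5 × 0.16 / 0.1269 = 17.02 d
Total t = Σ t_i = 24.59 days.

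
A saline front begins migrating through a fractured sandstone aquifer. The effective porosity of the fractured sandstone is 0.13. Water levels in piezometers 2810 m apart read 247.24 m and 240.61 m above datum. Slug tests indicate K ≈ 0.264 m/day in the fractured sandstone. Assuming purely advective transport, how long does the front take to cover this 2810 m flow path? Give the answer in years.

Hydraulic gradient i = (247.24 − 240.61) / 2810 = 6.63 / 2810 = 0.002359.
Darcy flux q = K · i = 0.2640 × 0.002359 = 0.0006229 m/day.
Seepage velocity v = q / n_e = 0.0006229 / 0.13 = 0.004791 m/day.
Travel time t = L / v = 2810 / 0.004791 = 5.865e+05 days = 1606 years.

1610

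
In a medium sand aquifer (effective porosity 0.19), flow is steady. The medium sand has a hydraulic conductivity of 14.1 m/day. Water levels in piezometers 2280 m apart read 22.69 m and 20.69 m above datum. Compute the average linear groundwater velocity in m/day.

0.0651

Hydraulic gradient i = (22.69 − 20.69) / 2280 = 2 / 2280 = 0.0008772.
Darcy flux q = K · i = 14.10 × 0.0008772 = 0.01237 m/day.
Seepage velocity v = q / n_e = 0.01237 / 0.19 = 0.06510 m/day.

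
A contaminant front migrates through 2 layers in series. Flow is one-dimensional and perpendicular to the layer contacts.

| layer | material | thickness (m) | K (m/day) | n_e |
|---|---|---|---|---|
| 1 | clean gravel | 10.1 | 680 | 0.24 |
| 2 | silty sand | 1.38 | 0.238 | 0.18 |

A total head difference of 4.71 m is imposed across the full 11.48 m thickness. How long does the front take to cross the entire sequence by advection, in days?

With flow normal to the layers, continuity requires the same specific discharge q through every layer.
Σ(b_i/K_i) = 10.1/680 + 1.38/0.238 = 5.813 d.
q = Δh / Σ(b_i/K_i) = 4.71 / 5.813 = 0.8102 m/day.
In each layer the seepage velocity is v_i = q/n_i, so the layer transit time is t_i = b_i·n_i / q:
  layer 1 (clean gravel): t_1 = 10.1 × 0.24 / 0.8102 = 2.992 d
  layer 2 (silty sand): t_2 = 1.38 × 0.18 / 0.8102 = 0.3066 d
Total t = Σ t_i = 3.298 days.

3.30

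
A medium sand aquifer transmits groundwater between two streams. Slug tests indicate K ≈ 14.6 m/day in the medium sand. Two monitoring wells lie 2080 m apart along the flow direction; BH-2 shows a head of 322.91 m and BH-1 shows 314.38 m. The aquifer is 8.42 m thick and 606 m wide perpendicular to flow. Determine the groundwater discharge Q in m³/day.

306

Cross-sectional area A = 606 × 8.42 = 5103 m².
Hydraulic gradient i = (322.91 − 314.38) / 2080 = 8.53 / 2080 = 0.004101.
Darcy's law: Q = K · A · i = 14.60 × 5103 × 0.004101 = 305.5 m³/day.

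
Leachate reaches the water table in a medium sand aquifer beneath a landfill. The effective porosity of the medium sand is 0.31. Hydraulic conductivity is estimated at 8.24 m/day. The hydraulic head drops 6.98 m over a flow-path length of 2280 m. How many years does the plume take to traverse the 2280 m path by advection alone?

Hydraulic gradient i = Δh / L = 6.98 / 2280 = 0.003061.
Darcy flux q = K · i = 8.240 × 0.003061 = 0.02523 m/day.
Seepage velocity v = q / n_e = 0.02523 / 0.31 = 0.08137 m/day.
Travel time t = L / v = 2280 / 0.08137 = 28019 days = 76.71 years.

76.7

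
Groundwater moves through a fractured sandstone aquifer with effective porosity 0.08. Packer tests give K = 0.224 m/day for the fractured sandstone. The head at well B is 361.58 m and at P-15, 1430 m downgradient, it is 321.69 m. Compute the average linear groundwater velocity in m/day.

Hydraulic gradient i = (361.58 − 321.69) / 1430 = 39.89 / 1430 = 0.02790.
Darcy flux q = K · i = 0.2240 × 0.02790 = 0.006249 m/day.
Seepage velocity v = q / n_e = 0.006249 / 0.08 = 0.07811 m/day.

0.0781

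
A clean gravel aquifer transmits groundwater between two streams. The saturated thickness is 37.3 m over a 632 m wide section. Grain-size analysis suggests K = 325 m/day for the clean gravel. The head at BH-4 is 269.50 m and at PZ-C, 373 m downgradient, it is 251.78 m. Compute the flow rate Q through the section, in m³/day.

Cross-sectional area A = 632 × 37.3 = 23574 m².
Hydraulic gradient i = (269.50 − 251.78) / 373 = 17.72 / 373 = 0.04751.
Darcy's law: Q = K · A · i = 325.0 × 23574 × 0.04751 = 3.640e+05 m³/day.

364000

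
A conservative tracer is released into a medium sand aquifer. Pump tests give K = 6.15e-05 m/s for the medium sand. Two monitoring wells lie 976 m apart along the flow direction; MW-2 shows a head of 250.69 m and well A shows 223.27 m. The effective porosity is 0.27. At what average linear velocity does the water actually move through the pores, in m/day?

0.553

Convert K: 6.15e-05 m/s × 86400 = 5.314 m/day.
Hydraulic gradient i = (250.69 − 223.27) / 976 = 27.42 / 976 = 0.02809.
Darcy flux q = K · i = 5.314 × 0.02809 = 0.1493 m/day.
Seepage velocity v = q / n_e = 0.1493 / 0.27 = 0.5529 m/day.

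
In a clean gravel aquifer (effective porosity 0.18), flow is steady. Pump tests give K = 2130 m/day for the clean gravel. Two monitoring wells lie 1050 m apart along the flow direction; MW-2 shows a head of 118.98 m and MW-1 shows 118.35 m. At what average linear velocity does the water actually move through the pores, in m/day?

7.10

Hydraulic gradient i = (118.98 − 118.35) / 1050 = 0.63 / 1050 = 0.0006000.
Darcy flux q = K · i = 2130 × 0.0006000 = 1.278 m/day.
Seepage velocity v = q / n_e = 1.278 / 0.18 = 7.100 m/day.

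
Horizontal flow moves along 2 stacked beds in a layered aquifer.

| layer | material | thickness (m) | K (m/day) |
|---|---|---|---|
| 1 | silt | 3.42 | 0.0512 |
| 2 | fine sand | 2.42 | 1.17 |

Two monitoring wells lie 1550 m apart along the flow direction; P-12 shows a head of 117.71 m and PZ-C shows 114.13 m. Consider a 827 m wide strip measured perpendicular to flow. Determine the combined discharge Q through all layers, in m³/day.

5.74

Flow is parallel to layering, so each bed carries its own Darcy discharge and the transmissivities add.
Σ(K_i·b_i) = 0.0512×3.42 + 1.17×2.42 = 3.007 m²/day.
Hydraulic gradient i = (117.71 − 114.13) / 1550 = 3.58 / 1550 = 0.002310.
Q = Σ(K_i·b_i) · W · i = 3.007 × 827 × 0.002310 = 5.743 m³/day.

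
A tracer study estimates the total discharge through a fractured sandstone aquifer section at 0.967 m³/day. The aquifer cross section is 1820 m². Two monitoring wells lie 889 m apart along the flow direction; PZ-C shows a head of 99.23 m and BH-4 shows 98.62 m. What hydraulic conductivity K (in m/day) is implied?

0.774

Hydraulic gradient i = (99.23 − 98.62) / 889 = 0.61 / 889 = 0.0006862.
From Q = K·A·i, K = Q / (A·i) = 0.967 / (1820 × 0.0006862) = 0.7743 m/day.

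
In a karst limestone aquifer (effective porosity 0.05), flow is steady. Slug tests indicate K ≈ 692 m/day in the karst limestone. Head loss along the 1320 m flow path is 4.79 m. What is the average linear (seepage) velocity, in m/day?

50.2

Hydraulic gradient i = Δh / L = 4.79 / 1320 = 0.003629.
Darcy flux q = K · i = 692.0 × 0.003629 = 2.511 m/day.
Seepage velocity v = q / n_e = 2.511 / 0.05 = 50.22 m/day.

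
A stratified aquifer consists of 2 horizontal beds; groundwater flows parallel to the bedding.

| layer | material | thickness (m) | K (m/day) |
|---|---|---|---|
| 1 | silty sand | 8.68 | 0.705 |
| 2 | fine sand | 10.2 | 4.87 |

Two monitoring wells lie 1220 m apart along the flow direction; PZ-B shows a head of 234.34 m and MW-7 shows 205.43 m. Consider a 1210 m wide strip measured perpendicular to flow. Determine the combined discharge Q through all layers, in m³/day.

1600

Flow is parallel to layering, so each bed carries its own Darcy discharge and the transmissivities add.
Σ(K_i·b_i) = 0.705×8.68 + 4.87×10.2 = 55.79 m²/day.
Hydraulic gradient i = (234.34 − 205.43) / 1220 = 28.91 / 1220 = 0.02370.
Q = Σ(K_i·b_i) · W · i = 55.79 × 1210 × 0.02370 = 1600 m³/day.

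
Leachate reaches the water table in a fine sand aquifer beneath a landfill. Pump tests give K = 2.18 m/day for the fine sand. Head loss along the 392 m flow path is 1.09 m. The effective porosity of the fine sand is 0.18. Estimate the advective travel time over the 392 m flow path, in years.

Hydraulic gradient i = Δh / L = 1.09 / 392 = 0.002781.
Darcy flux q = K · i = 2.180 × 0.002781 = 0.006062 m/day.
Seepage velocity v = q / n_e = 0.006062 / 0.18 = 0.03368 m/day.
Travel time t = L / v = 392 / 0.03368 = 11640 days = 31.87 years.

31.9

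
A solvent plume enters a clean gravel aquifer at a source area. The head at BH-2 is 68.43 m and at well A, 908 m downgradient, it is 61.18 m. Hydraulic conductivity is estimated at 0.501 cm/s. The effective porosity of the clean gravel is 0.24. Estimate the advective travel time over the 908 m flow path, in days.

63.1

Convert K: 0.501 cm/s × 864 = 432.9 m/day.
Hydraulic gradient i = (68.43 − 61.18) / 908 = 7.25 / 908 = 0.007985.
Darcy flux q = K · i = 432.9 × 0.007985 = 3.456 m/day.
Seepage velocity v = q / n_e = 3.456 / 0.24 = 14.40 m/day.
Travel time t = L / v = 908 / 14.40 = 63.05 days.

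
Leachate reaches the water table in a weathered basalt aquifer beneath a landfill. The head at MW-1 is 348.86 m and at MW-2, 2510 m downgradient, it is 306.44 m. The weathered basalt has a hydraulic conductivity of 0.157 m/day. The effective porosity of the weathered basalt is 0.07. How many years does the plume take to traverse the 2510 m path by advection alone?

Hydraulic gradient i = (348.86 − 306.44) / 2510 = 42.42 / 2510 = 0.01690.
Darcy flux q = K · i = 0.1570 × 0.01690 = 0.002653 m/day.
Seepage velocity v = q / n_e = 0.002653 / 0.07 = 0.03791 m/day.
Travel time t = L / v = 2510 / 0.03791 = 66218 days = 181.3 years.

181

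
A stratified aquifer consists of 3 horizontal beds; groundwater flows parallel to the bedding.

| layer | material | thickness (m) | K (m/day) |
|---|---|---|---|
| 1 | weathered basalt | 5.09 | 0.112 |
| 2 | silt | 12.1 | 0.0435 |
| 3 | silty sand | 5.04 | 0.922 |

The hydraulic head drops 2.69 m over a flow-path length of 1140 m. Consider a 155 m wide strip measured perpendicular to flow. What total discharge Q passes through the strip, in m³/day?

Flow is parallel to layering, so each bed carries its own Darcy discharge and the transmissivities add.
Σ(K_i·b_i) = 0.112×5.09 + 0.0435×12.1 + 0.922×5.04 = 5.743 m²/day.
Hydraulic gradient i = Δh / L = 2.69 / 1140 = 0.002360.
Q = Σ(K_i·b_i) · W · i = 5.743 × 155 × 0.002360 = 2.101 m³/day.

2.10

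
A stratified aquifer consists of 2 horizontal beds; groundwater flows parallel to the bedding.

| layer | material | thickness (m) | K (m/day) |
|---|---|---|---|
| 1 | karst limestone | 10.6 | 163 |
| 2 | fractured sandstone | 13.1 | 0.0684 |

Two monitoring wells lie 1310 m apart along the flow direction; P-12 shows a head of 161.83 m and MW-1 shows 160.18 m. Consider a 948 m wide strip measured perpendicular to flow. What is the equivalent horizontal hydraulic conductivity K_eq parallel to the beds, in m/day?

Flow is parallel to layering, so each bed carries its own Darcy discharge and the transmissivities add.
Σ(K_i·b_i) = 163×10.6 + 0.0684×13.1 = 1729 m²/day.
Total thickness b = 23.70 m, so K_eq = Σ(K_i·b_i)/b = 72.94 m/day.

72.9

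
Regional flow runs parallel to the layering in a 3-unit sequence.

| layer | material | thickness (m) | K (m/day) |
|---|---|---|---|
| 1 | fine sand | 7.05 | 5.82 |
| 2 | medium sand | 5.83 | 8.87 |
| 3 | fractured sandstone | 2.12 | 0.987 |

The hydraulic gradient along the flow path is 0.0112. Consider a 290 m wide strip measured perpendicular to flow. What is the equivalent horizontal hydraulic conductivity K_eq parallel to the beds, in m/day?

Flow is parallel to layering, so each bed carries its own Darcy discharge and the transmissivities add.
Σ(K_i·b_i) = 5.82×7.05 + 8.87×5.83 + 0.987×2.12 = 94.84 m²/day.
Total thickness b = 15.00 m, so K_eq = Σ(K_i·b_i)/b = 6.322 m/day.

6.32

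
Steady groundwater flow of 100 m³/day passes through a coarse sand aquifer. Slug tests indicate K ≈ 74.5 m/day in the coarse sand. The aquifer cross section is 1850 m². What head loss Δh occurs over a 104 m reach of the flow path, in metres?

0.0755

From Q = K·A·i, i = Q / (K·A) = 100 / (74.50 × 1850) = 0.0007256.
Head loss Δh = i · L = 0.0007256 × 104 = 0.07546 m.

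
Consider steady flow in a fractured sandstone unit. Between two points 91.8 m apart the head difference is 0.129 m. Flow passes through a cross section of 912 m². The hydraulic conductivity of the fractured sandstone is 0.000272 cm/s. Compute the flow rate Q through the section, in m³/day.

Convert K: 0.000272 cm/s × 864 = 0.2350 m/day.
Hydraulic gradient i = Δh / L = 0.129 / 91.8 = 0.001405.
Darcy's law: Q = K · A · i = 0.2350 × 912.0 × 0.001405 = 0.3012 m³/day.

0.301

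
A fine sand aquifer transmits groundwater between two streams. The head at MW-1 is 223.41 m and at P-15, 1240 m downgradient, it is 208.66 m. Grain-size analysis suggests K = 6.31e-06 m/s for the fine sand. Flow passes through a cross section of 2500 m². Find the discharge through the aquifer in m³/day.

Convert K: 6.31e-06 m/s × 86400 = 0.5452 m/day.
Hydraulic gradient i = (223.41 − 208.66) / 1240 = 14.75 / 1240 = 0.01190.
Darcy's law: Q = K · A · i = 0.5452 × 2500 × 0.01190 = 16.21 m³/day.

16.2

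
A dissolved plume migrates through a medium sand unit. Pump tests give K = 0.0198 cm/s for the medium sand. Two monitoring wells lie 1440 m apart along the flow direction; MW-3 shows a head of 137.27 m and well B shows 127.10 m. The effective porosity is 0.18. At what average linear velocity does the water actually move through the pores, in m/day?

0.671

Convert K: 0.0198 cm/s × 864 = 17.11 m/day.
Hydraulic gradient i = (137.27 − 127.10) / 1440 = 10.17 / 1440 = 0.007063.
Darcy flux q = K · i = 17.11 × 0.007063 = 0.1208 m/day.
Seepage velocity v = q / n_e = 0.1208 / 0.18 = 0.6712 m/day.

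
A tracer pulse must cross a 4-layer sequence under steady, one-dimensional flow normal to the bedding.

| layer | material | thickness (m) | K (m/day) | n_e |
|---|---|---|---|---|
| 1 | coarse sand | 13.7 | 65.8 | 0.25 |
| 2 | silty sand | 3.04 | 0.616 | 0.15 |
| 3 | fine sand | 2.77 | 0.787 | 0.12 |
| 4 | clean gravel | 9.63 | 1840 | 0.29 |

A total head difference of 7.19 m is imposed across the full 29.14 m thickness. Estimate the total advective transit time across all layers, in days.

With flow normal to the layers, continuity requires the same specific discharge q through every layer.
Σ(b_i/K_i) = 13.7/65.8 + 3.04/0.616 + 2.77/0.787 + 9.63/1840 = 8.668 d.
q = Δh / Σ(b_i/K_i) = 7.19 / 8.668 = 0.8295 m/day.
In each layer the seepage velocity is v_i = q/n_i, so the layer transit time is t_i = b_i·n_i / q:
  layer 1 (coarse sand): t_1 = 13.7 × 0.25 / 0.8295 = 4.129 d
  layer 2 (silty sand): t_2 = 3.04 × 0.15 / 0.8295 = 0.5497 d
  layer 3 (fine sand): t_3 = 2.77 × 0.12 / 0.8295 = 0.4007 d
  layer 4 (clean gravel): t_4 = 9.63 × 0.29 / 0.8295 = 3.367 d
Total t = Σ t_i = 8.446 days.

8.45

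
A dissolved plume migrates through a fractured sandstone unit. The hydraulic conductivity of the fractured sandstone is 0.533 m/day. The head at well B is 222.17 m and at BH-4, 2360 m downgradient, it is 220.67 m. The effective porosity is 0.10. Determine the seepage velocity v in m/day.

Hydraulic gradient i = (222.17 − 220.67) / 2360 = 1.5 / 2360 = 0.0006356.
Darcy flux q = K · i = 0.5330 × 0.0006356 = 0.0003388 m/day.
Seepage velocity v = q / n_e = 0.0003388 / 0.10 = 0.003388 m/day.

0.00339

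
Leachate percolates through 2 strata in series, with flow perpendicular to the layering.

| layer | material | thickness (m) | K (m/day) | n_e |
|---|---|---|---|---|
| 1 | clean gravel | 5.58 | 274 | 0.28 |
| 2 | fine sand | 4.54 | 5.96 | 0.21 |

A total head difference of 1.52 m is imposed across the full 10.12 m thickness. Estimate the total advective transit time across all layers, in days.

1.29

With flow normal to the layers, continuity requires the same specific discharge q through every layer.
Σ(b_i/K_i) = 5.58/274 + 4.54/5.96 = 0.7821 d.
q = Δh / Σ(b_i/K_i) = 1.52 / 0.7821 = 1.943 m/day.
In each layer the seepage velocity is v_i = q/n_i, so the layer transit time is t_i = b_i·n_i / q:
  layer 1 (clean gravel): t_1 = 5.58 × 0.28 / 1.943 = 0.8039 d
  layer 2 (fine sand): t_2 = 4.54 × 0.21 / 1.943 = 0.4906 d
Total t = Σ t_i = 1.294 days.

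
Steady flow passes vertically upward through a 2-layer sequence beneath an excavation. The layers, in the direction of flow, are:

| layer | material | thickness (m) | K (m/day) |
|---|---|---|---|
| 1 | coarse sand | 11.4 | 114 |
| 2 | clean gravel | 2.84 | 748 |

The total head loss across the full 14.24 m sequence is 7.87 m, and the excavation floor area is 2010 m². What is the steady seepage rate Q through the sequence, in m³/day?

Flow is perpendicular to layering, so the layers act in series and the equivalent K is the thickness-weighted harmonic mean.
Total thickness L = 11.4 + 2.84 = 14.24 m.
Σ(b_i/K_i) = 11.4/114 + 2.84/748 = 0.1038 d.
K_eq = L / Σ(b_i/K_i) = 14.24 / 0.1038 = 137.2 m/day.
Q = K_eq · A · (Δh/L) = 137.2 × 2010 × (7.87/14.24) = 1.524e+05 m³/day.

152000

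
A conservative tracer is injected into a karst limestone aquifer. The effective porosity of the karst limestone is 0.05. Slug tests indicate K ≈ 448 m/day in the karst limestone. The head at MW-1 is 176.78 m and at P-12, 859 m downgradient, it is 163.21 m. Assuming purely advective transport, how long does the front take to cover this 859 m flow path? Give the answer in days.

6.07

Hydraulic gradient i = (176.78 − 163.21) / 859 = 13.57 / 859 = 0.01580.
Darcy flux q = K · i = 448.0 × 0.01580 = 7.077 m/day.
Seepage velocity v = q / n_e = 7.077 / 0.05 = 141.5 m/day.
Travel time t = L / v = 859 / 141.5 = 6.069 days.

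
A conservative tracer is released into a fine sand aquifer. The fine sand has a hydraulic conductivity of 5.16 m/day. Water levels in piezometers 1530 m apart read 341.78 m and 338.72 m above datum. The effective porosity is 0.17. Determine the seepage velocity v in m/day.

0.0607

Hydraulic gradient i = (341.78 − 338.72) / 1530 = 3.06 / 1530 = 0.002000.
Darcy flux q = K · i = 5.160 × 0.002000 = 0.01032 m/day.
Seepage velocity v = q / n_e = 0.01032 / 0.17 = 0.06071 m/day.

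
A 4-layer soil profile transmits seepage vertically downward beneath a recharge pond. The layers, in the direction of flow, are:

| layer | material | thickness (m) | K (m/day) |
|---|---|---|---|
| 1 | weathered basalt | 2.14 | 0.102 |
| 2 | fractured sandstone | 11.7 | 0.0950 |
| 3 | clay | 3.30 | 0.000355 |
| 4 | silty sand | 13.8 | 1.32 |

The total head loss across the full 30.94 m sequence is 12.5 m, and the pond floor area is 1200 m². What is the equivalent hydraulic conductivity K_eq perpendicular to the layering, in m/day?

0.00327

Flow is perpendicular to layering, so the layers act in series and the equivalent K is the thickness-weighted harmonic mean.
Total thickness L = 2.14 + 11.7 + 3.30 + 13.8 = 30.94 m.
Σ(b_i/K_i) = 2.14/0.102 + 11.7/0.0950 + 3.30/0.000355 + 13.8/1.32 = 9450 d.
K_eq = L / Σ(b_i/K_i) = 30.94 / 9450 = 0.003274 m/day.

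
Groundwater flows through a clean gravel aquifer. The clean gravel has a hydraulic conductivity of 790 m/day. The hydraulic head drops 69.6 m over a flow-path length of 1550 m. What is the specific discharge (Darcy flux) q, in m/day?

Hydraulic gradient i = Δh / L = 69.6 / 1550 = 0.04490.
Specific discharge q = K · i = 790.0 × 0.04490 = 35.47 m/day.

35.5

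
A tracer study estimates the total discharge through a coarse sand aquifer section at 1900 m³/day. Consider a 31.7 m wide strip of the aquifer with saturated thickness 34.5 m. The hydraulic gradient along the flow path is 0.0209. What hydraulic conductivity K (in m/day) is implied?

Cross-sectional area A = 31.7 × 34.5 = 1094 m².
Hydraulic gradient i = 0.0209.
From Q = K·A·i, K = Q / (A·i) = 1900 / (1094 × 0.02090) = 83.12 m/day.

83.1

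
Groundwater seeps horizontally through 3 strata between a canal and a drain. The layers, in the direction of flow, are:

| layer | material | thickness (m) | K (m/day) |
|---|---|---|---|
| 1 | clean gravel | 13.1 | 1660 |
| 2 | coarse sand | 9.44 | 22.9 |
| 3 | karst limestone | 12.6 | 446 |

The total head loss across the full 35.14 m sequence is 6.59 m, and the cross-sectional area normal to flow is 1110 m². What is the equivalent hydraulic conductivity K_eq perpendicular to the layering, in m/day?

78.4

Flow is perpendicular to layering, so the layers act in series and the equivalent K is the thickness-weighted harmonic mean.
Total thickness L = 13.1 + 9.44 + 12.6 = 35.14 m.
Σ(b_i/K_i) = 13.1/1660 + 9.44/22.9 + 12.6/446 = 0.4484 d.
K_eq = L / Σ(b_i/K_i) = 35.14 / 0.4484 = 78.37 m/day.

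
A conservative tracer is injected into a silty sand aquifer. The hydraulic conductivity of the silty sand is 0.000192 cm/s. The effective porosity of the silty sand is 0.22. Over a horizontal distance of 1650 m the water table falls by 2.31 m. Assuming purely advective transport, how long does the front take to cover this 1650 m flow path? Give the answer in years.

Convert K: 0.000192 cm/s × 864 = 0.1659 m/day.
Hydraulic gradient i = Δh / L = 2.31 / 1650 = 0.001400.
Darcy flux q = K · i = 0.1659 × 0.001400 = 0.0002322 m/day.
Seepage velocity v = q / n_e = 0.0002322 / 0.22 = 0.001056 m/day.
Travel time t = L / v = 1650 / 0.001056 = 1.563e+06 days = 4279 years.

4280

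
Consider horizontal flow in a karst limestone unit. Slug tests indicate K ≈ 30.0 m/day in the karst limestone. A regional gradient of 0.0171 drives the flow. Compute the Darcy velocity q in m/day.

0.513

Hydraulic gradient i = 0.0171.
Specific discharge q = K · i = 30.00 × 0.01710 = 0.5130 m/day.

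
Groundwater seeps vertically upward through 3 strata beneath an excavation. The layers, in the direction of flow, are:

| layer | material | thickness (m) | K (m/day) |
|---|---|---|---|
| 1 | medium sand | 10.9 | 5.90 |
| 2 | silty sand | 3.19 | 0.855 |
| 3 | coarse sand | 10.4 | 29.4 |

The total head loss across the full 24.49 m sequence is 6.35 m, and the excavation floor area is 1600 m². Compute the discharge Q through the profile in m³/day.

Flow is perpendicular to layering, so the layers act in series and the equivalent K is the thickness-weighted harmonic mean.
Total thickness L = 10.9 + 3.19 + 10.4 = 24.49 m.
Σ(b_i/K_i) = 10.9/5.90 + 3.19/0.855 + 10.4/29.4 = 5.932 d.
K_eq = L / Σ(b_i/K_i) = 24.49 / 5.932 = 4.128 m/day.
Q = K_eq · A · (Δh/L) = 4.128 × 1600 × (6.35/24.49) = 1713 m³/day.

1710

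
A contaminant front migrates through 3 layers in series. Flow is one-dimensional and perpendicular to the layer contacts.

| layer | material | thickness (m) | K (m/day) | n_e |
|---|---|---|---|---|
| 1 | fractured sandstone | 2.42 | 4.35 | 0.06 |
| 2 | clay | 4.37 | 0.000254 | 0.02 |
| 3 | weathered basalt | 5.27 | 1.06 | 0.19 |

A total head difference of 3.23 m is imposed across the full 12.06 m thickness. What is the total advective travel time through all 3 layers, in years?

With flow normal to the layers, continuity requires the same specific discharge q through every layer.
Σ(b_i/K_i) = 2.42/4.35 + 4.37/0.000254 + 5.27/1.06 = 17210 d.
q = Δh / Σ(b_i/K_i) = 3.23 / 17210 = 0.0001877 m/day.
In each layer the seepage velocity is v_i = q/n_i, so the layer transit time is t_i = b_i·n_i / q:
  layer 1 (fractured sandstone): t_1 = 2.42 × 0.06 / 0.0001877 = 773.7 d
  layer 2 (clay): t_2 = 4.37 × 0.02 / 0.0001877 = 465.7 d
  layer 3 (weathered basalt): t_3 = 5.27 × 0.19 / 0.0001877 = 5335 d
Total t = Σ t_i = 6575 days = 18.00 years.

18.0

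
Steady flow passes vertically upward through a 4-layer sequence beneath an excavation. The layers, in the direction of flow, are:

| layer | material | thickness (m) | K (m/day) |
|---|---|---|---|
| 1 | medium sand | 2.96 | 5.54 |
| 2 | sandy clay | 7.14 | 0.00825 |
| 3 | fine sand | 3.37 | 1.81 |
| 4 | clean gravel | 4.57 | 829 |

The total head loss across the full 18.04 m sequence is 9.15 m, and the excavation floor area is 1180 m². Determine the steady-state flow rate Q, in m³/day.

12.4

Flow is perpendicular to layering, so the layers act in series and the equivalent K is the thickness-weighted harmonic mean.
Total thickness L = 2.96 + 7.14 + 3.37 + 4.57 = 18.04 m.
Σ(b_i/K_i) = 2.96/5.54 + 7.14/0.00825 + 3.37/1.81 + 4.57/829 = 867.9 d.
K_eq = L / Σ(b_i/K_i) = 18.04 / 867.9 = 0.02079 m/day.
Q = K_eq · A · (Δh/L) = 0.02079 × 1180 × (9.15/18.04) = 12.44 m³/day.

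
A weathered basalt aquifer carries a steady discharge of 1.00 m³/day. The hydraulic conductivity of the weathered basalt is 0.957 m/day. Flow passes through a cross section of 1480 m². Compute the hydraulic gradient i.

0.000706

From Q = K·A·i, i = Q / (K·A) = 1.00 / (0.9570 × 1480) = 0.0007060.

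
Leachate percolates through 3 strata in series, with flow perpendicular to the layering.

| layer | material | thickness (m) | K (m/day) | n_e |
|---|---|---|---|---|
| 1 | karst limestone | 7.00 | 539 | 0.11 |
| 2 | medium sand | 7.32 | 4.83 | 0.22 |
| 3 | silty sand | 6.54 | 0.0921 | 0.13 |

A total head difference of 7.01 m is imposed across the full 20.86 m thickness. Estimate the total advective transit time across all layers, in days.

With flow normal to the layers, continuity requires the same specific discharge q through every layer.
Σ(b_i/K_i) = 7.00/539 + 7.32/4.83 + 6.54/0.0921 = 72.54 d.
q = Δh / Σ(b_i/K_i) = 7.01 / 72.54 = 0.09664 m/day.
In each layer the seepage velocity is v_i = q/n_i, so the layer transit time is t_i = b_i·n_i / q:
  layer 1 (karst limestone): t_1 = 7.00 × 0.11 / 0.09664 = 7.968 d
  layer 2 (medium sand): t_2 = 7.32 × 0.22 / 0.09664 = 16.66 d
  layer 3 (silty sand): t_3 = 6.54 × 0.13 / 0.09664 = 8.798 d
Total t = Σ t_i = 33.43 days.

33.4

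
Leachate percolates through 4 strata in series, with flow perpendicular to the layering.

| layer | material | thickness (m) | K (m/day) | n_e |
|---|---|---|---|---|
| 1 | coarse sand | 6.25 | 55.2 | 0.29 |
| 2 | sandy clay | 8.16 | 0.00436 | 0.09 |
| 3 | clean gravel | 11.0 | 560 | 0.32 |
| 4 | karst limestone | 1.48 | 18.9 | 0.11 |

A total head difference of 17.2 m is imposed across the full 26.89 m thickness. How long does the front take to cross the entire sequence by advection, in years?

1.86

With flow normal to the layers, continuity requires the same specific discharge q through every layer.
Σ(b_i/K_i) = 6.25/55.2 + 8.16/0.00436 + 11.0/560 + 1.48/18.9 = 1872 d.
q = Δh / Σ(b_i/K_i) = 17.2 / 1872 = 0.009189 m/day.
In each layer the seepage velocity is v_i = q/n_i, so the layer transit time is t_i = b_i·n_i / q:
  layer 1 (coarse sand): t_1 = 6.25 × 0.29 / 0.009189 = 197.2 d
  layer 2 (sandy clay): t_2 = 8.16 × 0.09 / 0.009189 = 79.92 d
  layer 3 (clean gravel): t_3 = 11.0 × 0.32 / 0.009189 = 383.1 d
  layer 4 (karst limestone): t_4 = 1.48 × 0.11 / 0.009189 = 17.72 d
Total t = Σ t_i = 677.9 days = 1.856 years.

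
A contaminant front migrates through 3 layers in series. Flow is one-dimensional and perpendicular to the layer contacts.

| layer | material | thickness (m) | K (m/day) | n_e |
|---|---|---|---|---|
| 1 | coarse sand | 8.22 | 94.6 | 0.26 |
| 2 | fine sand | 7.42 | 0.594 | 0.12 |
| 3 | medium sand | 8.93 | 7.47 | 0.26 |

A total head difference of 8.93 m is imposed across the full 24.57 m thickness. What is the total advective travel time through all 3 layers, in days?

8.25

With flow normal to the layers, continuity requires the same specific discharge q through every layer.
Σ(b_i/K_i) = 8.22/94.6 + 7.42/0.594 + 8.93/7.47 = 13.77 d.
q = Δh / Σ(b_i/K_i) = 8.93 / 13.77 = 0.6483 m/day.
In each layer the seepage velocity is v_i = q/n_i, so the layer transit time is t_i = b_i·n_i / q:
  layer 1 (coarse sand): t_1 = 8.22 × 0.26 / 0.6483 = 3.296 d
  layer 2 (fine sand): t_2 = 7.42 × 0.12 / 0.6483 = 1.373 d
  layer 3 (medium sand): t_3 = 8.93 × 0.26 / 0.6483 = 3.581 d
Total t = Σ t_i = 8.251 days.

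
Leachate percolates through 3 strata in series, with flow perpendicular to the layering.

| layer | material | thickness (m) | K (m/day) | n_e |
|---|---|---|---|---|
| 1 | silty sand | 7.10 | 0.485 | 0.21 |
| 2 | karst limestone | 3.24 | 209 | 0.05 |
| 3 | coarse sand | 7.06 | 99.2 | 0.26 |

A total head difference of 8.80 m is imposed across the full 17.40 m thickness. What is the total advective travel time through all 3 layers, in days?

With flow normal to the layers, continuity requires the same specific discharge q through every layer.
Σ(b_i/K_i) = 7.10/0.485 + 3.24/209 + 7.06/99.2 = 14.73 d.
q = Δh / Σ(b_i/K_i) = 8.80 / 14.73 = 0.5976 m/day.
In each layer the seepage velocity is v_i = q/n_i, so the layer transit time is t_i = b_i·n_i / q:
  layer 1 (silty sand): t_1 = 7.10 × 0.21 / 0.5976 = 2.495 d
  layer 2 (karst limestone): t_2 = 3.24 × 0.05 / 0.5976 = 0.2711 d
  layer 3 (coarse sand): t_3 = 7.06 × 0.26 / 0.5976 = 3.072 d
Total t = Σ t_i = 5.838 days.

5.84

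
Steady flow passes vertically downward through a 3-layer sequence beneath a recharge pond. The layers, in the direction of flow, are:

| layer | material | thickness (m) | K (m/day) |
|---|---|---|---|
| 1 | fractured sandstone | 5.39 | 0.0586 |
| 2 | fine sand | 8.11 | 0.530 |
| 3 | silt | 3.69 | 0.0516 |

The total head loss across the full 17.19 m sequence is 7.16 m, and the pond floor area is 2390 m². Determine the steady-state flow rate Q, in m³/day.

Flow is perpendicular to layering, so the layers act in series and the equivalent K is the thickness-weighted harmonic mean.
Total thickness L = 5.39 + 8.11 + 3.69 = 17.19 m.
Σ(b_i/K_i) = 5.39/0.0586 + 8.11/0.530 + 3.69/0.0516 = 178.8 d.
K_eq = L / Σ(b_i/K_i) = 17.19 / 178.8 = 0.09614 m/day.
Q = K_eq · A · (Δh/L) = 0.09614 × 2390 × (7.16/17.19) = 95.71 m³/day.

95.7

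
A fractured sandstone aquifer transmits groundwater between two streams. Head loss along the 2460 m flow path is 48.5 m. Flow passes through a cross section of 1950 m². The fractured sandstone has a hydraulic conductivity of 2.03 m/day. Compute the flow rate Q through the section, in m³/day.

Hydraulic gradient i = Δh / L = 48.5 / 2460 = 0.01972.
Darcy's law: Q = K · A · i = 2.030 × 1950 × 0.01972 = 78.04 m³/day.

78.0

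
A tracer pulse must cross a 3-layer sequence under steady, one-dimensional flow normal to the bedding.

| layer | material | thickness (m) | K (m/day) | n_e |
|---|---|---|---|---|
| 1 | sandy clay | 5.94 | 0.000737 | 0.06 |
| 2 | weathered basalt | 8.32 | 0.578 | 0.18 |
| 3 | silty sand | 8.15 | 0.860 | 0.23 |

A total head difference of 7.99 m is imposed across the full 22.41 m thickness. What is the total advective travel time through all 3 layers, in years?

With flow normal to the layers, continuity requires the same specific discharge q through every layer.
Σ(b_i/K_i) = 5.94/0.000737 + 8.32/0.578 + 8.15/0.860 = 8084 d.
q = Δh / Σ(b_i/K_i) = 7.99 / 8084 = 0.0009884 m/day.
In each layer the seepage velocity is v_i = q/n_i, so the layer transit time is t_i = b_i·n_i / q:
  layer 1 (sandy clay): t_1 = 5.94 × 0.06 / 0.0009884 = 360.6 d
  layer 2 (weathered basalt): t_2 = 8.32 × 0.18 / 0.0009884 = 1515 d
  layer 3 (silty sand): t_3 = 8.15 × 0.23 / 0.0009884 = 1896 d
Total t = Σ t_i = 3772 days = 10.33 years.

10.3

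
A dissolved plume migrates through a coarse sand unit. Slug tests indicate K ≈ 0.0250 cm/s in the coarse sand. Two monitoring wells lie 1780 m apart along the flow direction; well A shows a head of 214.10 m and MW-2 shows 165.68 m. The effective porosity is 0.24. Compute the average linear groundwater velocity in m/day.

2.45

Convert K: 0.0250 cm/s × 864 = 21.60 m/day.
Hydraulic gradient i = (214.10 − 165.68) / 1780 = 48.42 / 1780 = 0.02720.
Darcy flux q = K · i = 21.60 × 0.02720 = 0.5876 m/day.
Seepage velocity v = q / n_e = 0.5876 / 0.24 = 2.448 m/day.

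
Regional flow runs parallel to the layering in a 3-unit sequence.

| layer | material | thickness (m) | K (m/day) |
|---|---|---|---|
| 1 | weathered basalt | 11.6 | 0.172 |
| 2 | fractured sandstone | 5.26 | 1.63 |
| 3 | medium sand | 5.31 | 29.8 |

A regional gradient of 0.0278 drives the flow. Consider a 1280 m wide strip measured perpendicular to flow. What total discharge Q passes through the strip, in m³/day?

Flow is parallel to layering, so each bed carries its own Darcy discharge and the transmissivities add.
Σ(K_i·b_i) = 0.172×11.6 + 1.63×5.26 + 29.8×5.31 = 168.8 m²/day.
Hydraulic gradient i = 0.0278.
Q = Σ(K_i·b_i) · W · i = 168.8 × 1280 × 0.02780 = 6007 m³/day.

6010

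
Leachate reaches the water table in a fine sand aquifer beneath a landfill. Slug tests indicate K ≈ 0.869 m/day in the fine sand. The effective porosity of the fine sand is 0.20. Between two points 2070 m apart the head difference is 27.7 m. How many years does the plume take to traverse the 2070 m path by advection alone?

97.5

Hydraulic gradient i = Δh / L = 27.7 / 2070 = 0.01338.
Darcy flux q = K · i = 0.8690 × 0.01338 = 0.01163 m/day.
Seepage velocity v = q / n_e = 0.01163 / 0.20 = 0.05814 m/day.
Travel time t = L / v = 2070 / 0.05814 = 35602 days = 97.47 years.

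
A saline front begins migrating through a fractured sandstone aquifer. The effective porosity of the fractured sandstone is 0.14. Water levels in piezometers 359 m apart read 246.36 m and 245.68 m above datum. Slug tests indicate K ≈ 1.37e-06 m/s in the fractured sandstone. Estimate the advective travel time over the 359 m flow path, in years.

Convert K: 1.37e-06 m/s × 86400 = 0.1184 m/day.
Hydraulic gradient i = (246.36 − 245.68) / 359 = 0.68 / 359 = 0.001894.
Darcy flux q = K · i = 0.1184 × 0.001894 = 0.0002242 m/day.
Seepage velocity v = q / n_e = 0.0002242 / 0.14 = 0.001601 m/day.
Travel time t = L / v = 359 / 0.001601 = 2.242e+05 days = 613.7 years.

614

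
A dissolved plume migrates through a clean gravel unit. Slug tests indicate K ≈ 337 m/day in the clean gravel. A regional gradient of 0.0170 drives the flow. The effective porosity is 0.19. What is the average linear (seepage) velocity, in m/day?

30.2

Hydraulic gradient i = 0.0170.
Darcy flux q = K · i = 337.0 × 0.01700 = 5.729 m/day.
Seepage velocity v = q / n_e = 5.729 / 0.19 = 30.15 m/day.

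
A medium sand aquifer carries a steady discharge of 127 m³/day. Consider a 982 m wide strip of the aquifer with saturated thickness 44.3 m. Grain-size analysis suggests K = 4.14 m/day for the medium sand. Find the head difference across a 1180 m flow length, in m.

0.832

Cross-sectional area A = 982 × 44.3 = 43503 m².
From Q = K·A·i, i = Q / (K·A) = 127 / (4.140 × 43503) = 0.0007052.
Head loss Δh = i · L = 0.0007052 × 1180 = 0.8321 m.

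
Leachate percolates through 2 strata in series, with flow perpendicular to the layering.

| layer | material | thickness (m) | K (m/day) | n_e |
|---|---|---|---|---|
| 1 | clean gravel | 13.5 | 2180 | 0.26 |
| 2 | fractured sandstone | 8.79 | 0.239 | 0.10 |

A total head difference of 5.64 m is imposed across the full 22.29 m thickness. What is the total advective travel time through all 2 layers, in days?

With flow normal to the layers, continuity requires the same specific discharge q through every layer.
Σ(b_i/K_i) = 13.5/2180 + 8.79/0.239 = 36.78 d.
q = Δh / Σ(b_i/K_i) = 5.64 / 36.78 = 0.1533 m/day.
In each layer the seepage velocity is v_i = q/n_i, so the layer transit time is t_i = b_i·n_i / q:
  layer 1 (clean gravel): t_1 = 13.5 × 0.26 / 0.1533 = 22.89 d
  layer 2 (fractured sandstone): t_2 = 8.79 × 0.10 / 0.1533 = 5.733 d
Total t = Σ t_i = 28.63 days.

28.6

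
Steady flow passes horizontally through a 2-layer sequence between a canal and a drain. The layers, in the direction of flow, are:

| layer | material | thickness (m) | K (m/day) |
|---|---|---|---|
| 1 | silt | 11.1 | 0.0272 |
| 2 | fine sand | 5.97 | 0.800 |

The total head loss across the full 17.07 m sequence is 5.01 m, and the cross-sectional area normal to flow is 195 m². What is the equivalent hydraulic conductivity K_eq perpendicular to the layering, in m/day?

0.0411

Flow is perpendicular to layering, so the layers act in series and the equivalent K is the thickness-weighted harmonic mean.
Total thickness L = 11.1 + 5.97 = 17.07 m.
Σ(b_i/K_i) = 11.1/0.0272 + 5.97/0.800 = 415.6 d.
K_eq = L / Σ(b_i/K_i) = 17.07 / 415.6 = 0.04108 m/day.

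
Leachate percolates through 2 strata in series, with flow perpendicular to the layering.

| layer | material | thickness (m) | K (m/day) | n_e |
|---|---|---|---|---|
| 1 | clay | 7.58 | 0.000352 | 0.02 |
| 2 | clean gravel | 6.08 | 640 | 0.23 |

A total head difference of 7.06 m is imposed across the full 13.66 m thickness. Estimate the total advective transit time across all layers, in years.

With flow normal to the layers, continuity requires the same specific discharge q through every layer.
Σ(b_i/K_i) = 7.58/0.000352 + 6.08/640 = 21534 d.
q = Δh / Σ(b_i/K_i) = 7.06 / 21534 = 0.0003279 m/day.
In each layer the seepage velocity is v_i = q/n_i, so the layer transit time is t_i = b_i·n_i / q:
  layer 1 (clay): t_1 = 7.58 × 0.02 / 0.0003279 = 462.4 d
  layer 2 (clean gravel): t_2 = 6.08 × 0.23 / 0.0003279 = 4265 d
Total t = Σ t_i = 4728 days = 12.94 years.

12.9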